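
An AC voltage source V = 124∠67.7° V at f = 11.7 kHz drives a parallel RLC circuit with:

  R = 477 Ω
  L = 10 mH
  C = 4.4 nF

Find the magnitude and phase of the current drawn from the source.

Step 1 — Angular frequency: ω = 2π·f = 2π·1.17e+04 = 7.351e+04 rad/s.
Step 2 — Component impedances:
  R: Z = R = 477 Ω
  L: Z = jωL = j·7.351e+04·0.01 = 0 + j735.1 Ω
  C: Z = 1/(jωC) = -j/(ω·C) = 0 - j3092 Ω
Step 3 — Parallel combination: 1/Z_total = 1/R + 1/L + 1/C; Z_total = 383.3 + j189.5 Ω = 427.6∠26.3° Ω.
Step 4 — Source phasor: V = 124∠67.7° V = 47.05 + j114.7 V.
Step 5 — Ohm's law: I = V / Z_total = (47.05 + j114.7) / (383.3 + j189.5) = 0.2176 + j0.1917 A.
Step 6 — Convert to polar: |I| = 0.29 A, ∠I = 41.4°.

I = 0.29∠41.4° A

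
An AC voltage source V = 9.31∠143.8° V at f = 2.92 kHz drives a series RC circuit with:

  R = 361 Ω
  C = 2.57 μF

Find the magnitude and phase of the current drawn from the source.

Step 1 — Angular frequency: ω = 2π·f = 2π·2920 = 1.835e+04 rad/s.
Step 2 — Component impedances:
  R: Z = R = 361 Ω
  C: Z = 1/(jωC) = -j/(ω·C) = 0 - j21.21 Ω
Step 3 — Series combination: Z_total = R + C = 361 - j21.21 Ω = 361.6∠-3.4° Ω.
Step 4 — Source phasor: V = 9.31∠143.8° V = -7.513 + j5.499 V.
Step 5 — Ohm's law: I = V / Z_total = (-7.513 + j5.499) / (361 - j21.21) = -0.02163 + j0.01396 A.
Step 6 — Convert to polar: |I| = 0.02575 A, ∠I = 147.2°.

I = 0.02575∠147.2° A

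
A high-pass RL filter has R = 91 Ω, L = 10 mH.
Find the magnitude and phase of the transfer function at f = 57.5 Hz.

Step 1 — Angular frequency: ω = 2π·57.5 = 361.3 rad/s.
Step 2 — Transfer function: H(jω) = jωL/(R + jωL).
Step 3 — Numerator jωL = j·3.613; denominator R + jωL = 91 + j3.613.
Step 4 — H = 0.001574 + j0.03964.
Step 5 — Magnitude: |H| = 0.03967 (-28.0 dB); phase: φ = 87.7°.

|H| = 0.03967 (-28.0 dB), φ = 87.7°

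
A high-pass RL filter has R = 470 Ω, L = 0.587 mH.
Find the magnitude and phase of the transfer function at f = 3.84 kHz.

Step 1 — Angular frequency: ω = 2π·3840 = 2.413e+04 rad/s.
Step 2 — Transfer function: H(jω) = jωL/(R + jωL).
Step 3 — Numerator jωL = j·14.16; denominator R + jωL = 470 + j14.16.
Step 4 — H = 0.0009072 + j0.03011.
Step 5 — Magnitude: |H| = 0.03012 (-30.4 dB); phase: φ = 88.3°.

|H| = 0.03012 (-30.4 dB), φ = 88.3°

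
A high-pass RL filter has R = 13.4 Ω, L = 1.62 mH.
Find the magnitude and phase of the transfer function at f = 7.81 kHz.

Step 1 — Angular frequency: ω = 2π·7810 = 4.907e+04 rad/s.
Step 2 — Transfer function: H(jω) = jωL/(R + jωL).
Step 3 — Numerator jωL = j·79.5; denominator R + jωL = 13.4 + j79.5.
Step 4 — H = 0.9724 + j0.1639.
Step 5 — Magnitude: |H| = 0.9861 (-0.1 dB); phase: φ = 9.6°.

|H| = 0.9861 (-0.1 dB), φ = 9.6°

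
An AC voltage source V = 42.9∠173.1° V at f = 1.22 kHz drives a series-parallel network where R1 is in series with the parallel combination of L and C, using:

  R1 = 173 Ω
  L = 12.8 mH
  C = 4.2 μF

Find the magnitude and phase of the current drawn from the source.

Step 1 — Angular frequency: ω = 2π·f = 2π·1220 = 7665 rad/s.
Step 2 — Component impedances:
  R1: Z = R = 173 Ω
  L: Z = jωL = j·7665·0.0128 = 0 + j98.12 Ω
  C: Z = 1/(jωC) = -j/(ω·C) = 0 - j31.06 Ω
Step 3 — Parallel branch: L || C = 1/(1/L + 1/C) = 0 - j45.45 Ω.
Step 4 — Series with R1: Z_total = R1 + (L || C) = 173 - j45.45 Ω = 178.9∠-14.7° Ω.
Step 5 — Source phasor: V = 42.9∠173.1° V = -42.59 + j5.154 V.
Step 6 — Ohm's law: I = V / Z_total = (-42.59 + j5.154) / (173 - j45.45) = -0.2376 - j0.03263 A.
Step 7 — Convert to polar: |I| = 0.2398 A, ∠I = -172.2°.

I = 0.2398∠-172.2° A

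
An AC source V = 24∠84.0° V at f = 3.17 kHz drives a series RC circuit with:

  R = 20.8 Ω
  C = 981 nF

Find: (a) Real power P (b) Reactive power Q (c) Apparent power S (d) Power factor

Step 1 — Angular frequency: ω = 2π·f = 2π·3170 = 1.992e+04 rad/s.
Step 2 — Component impedances:
  R: Z = R = 20.8 Ω
  C: Z = 1/(jωC) = -j/(ω·C) = 0 - j51.18 Ω
Step 3 — Series combination: Z_total = R + C = 20.8 - j51.18 Ω = 55.24∠-67.9° Ω.
Step 4 — Source phasor: V = 24∠84.0° V = 2.509 + j23.87 V.
Step 5 — Current: I = V / Z = -0.3832 + j0.2047 A = 0.4344∠151.9° A.
Step 6 — Complex power: S = V·I* = 3.926 - j9.659 VA.
Step 7 — Real power: P = Re(S) = 3.926 W.
Step 8 — Reactive power: Q = Im(S) = -9.659 VAR.
Step 9 — Apparent power: |S| = 10.43 VA.
Step 10 — Power factor: PF = P/|S| = 0.3765 (leading).

(a) P = 3.926 W  (b) Q = -9.659 VAR  (c) S = 10.43 VA  (d) PF = 0.3765 (leading)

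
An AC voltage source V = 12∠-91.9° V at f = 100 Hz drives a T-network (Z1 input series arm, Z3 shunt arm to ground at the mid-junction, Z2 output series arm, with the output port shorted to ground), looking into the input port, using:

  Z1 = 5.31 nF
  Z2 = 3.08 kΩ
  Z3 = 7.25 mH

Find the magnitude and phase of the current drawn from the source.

Step 1 — Angular frequency: ω = 2π·f = 2π·100 = 628.3 rad/s.
Step 2 — Component impedances:
  Z1: Z = 1/(jωC) = -j/(ω·C) = 0 - j2.997e+05 Ω
  Z2: Z = R = 3080 Ω
  Z3: Z = jωL = j·628.3·0.00725 = 0 + j4.555 Ω
Step 3 — With the output port shorted to ground, the output series arm Z2 runs from the junction to ground; the shunt arm Z3 also runs from the junction to ground. They appear in parallel: Z3 || Z2 = 0.006737 + j4.555 Ω.
Step 4 — Series with input arm Z1: Z_in = Z1 + (Z3 || Z2) = 0.006737 - j2.997e+05 Ω = 2.997e+05∠-90.0° Ω.
Step 5 — Source phasor: V = 12∠-91.9° V = -0.3979 - j11.99 V.
Step 6 — Ohm's law: I = V / Z_total = (-0.3979 - j11.99) / (0.006737 - j2.997e+05) = 4.002e-05 - j1.327e-06 A.
Step 7 — Convert to polar: |I| = 4.004e-05 A, ∠I = -1.9°.

I = 4.004e-05∠-1.9° A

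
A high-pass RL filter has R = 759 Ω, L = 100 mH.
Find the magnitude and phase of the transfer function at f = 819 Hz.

Step 1 — Angular frequency: ω = 2π·819 = 5146 rad/s.
Step 2 — Transfer function: H(jω) = jωL/(R + jωL).
Step 3 — Numerator jωL = j·514.6; denominator R + jωL = 759 + j514.6.
Step 4 — H = 0.3149 + j0.4645.
Step 5 — Magnitude: |H| = 0.5612 (-5.0 dB); phase: φ = 55.9°.

|H| = 0.5612 (-5.0 dB), φ = 55.9°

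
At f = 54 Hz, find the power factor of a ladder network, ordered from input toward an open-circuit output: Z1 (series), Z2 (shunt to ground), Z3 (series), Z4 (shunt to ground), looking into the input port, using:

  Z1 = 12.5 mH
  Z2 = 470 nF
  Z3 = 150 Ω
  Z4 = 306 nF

Step 1 — Angular frequency: ω = 2π·f = 2π·54 = 339.3 rad/s.
Step 2 — Component impedances:
  Z1: Z = jωL = j·339.3·0.0125 = 0 + j4.241 Ω
  Z2: Z = 1/(jωC) = -j/(ω·C) = 0 - j6271 Ω
  Z3: Z = R = 150 Ω
  Z4: Z = 1/(jωC) = -j/(ω·C) = 0 - j9632 Ω
Step 3 — Ladder network (open output): work backward from the far end, alternating series and parallel combinations. Z_in = 23.32 - j3794 Ω = 3794∠-89.6° Ω.
Step 4 — Power factor: PF = cos(φ) = Re(Z)/|Z| = 23.32/3794 = 0.006147.
Step 5 — Type: Im(Z) = -3794 ⇒ leading (phase φ = -89.6°).

PF = 0.006147 (leading, φ = -89.6°)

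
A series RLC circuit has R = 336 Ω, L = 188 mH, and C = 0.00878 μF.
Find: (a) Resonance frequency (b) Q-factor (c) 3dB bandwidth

Step 1 — Resonance condition Im(Z)=0 gives ω₀ = 1/√(LC).
Step 2 — ω₀ = 1/√(0.188·8.78e-09) = 2.461e+04 rad/s.
Step 3 — f₀ = ω₀/(2π) = 3917 Hz.
Step 4 — Series Q: Q = ω₀L/R = 2.461e+04·0.188/336 = 13.77.
Step 5 — 3dB bandwidth: Δω = ω₀/Q = 1787 rad/s; BW = Δω/(2π) = 284.4 Hz.

(a) f₀ = 3917 Hz  (b) Q = 13.77  (c) BW = 284.4 Hz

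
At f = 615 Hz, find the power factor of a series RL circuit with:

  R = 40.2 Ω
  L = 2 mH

Step 1 — Angular frequency: ω = 2π·f = 2π·615 = 3864 rad/s.
Step 2 — Component impedances:
  R: Z = R = 40.2 Ω
  L: Z = jωL = j·3864·0.002 = 0 + j7.728 Ω
Step 3 — Series combination: Z_total = R + L = 40.2 + j7.728 Ω = 40.94∠10.9° Ω.
Step 4 — Power factor: PF = cos(φ) = Re(Z)/|Z| = 40.2/40.936 = 0.982.
Step 5 — Type: Im(Z) = 7.728 ⇒ lagging (phase φ = 10.9°).

PF = 0.982 (lagging, φ = 10.9°)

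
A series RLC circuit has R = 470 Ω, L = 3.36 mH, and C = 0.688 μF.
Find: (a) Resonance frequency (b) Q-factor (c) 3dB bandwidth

Step 1 — Resonance condition Im(Z)=0 gives ω₀ = 1/√(LC).
Step 2 — ω₀ = 1/√(0.00336·6.88e-07) = 2.08e+04 rad/s.
Step 3 — f₀ = ω₀/(2π) = 3310 Hz.
Step 4 — Series Q: Q = ω₀L/R = 2.08e+04·0.00336/470 = 0.1487.
Step 5 — 3dB bandwidth: Δω = ω₀/Q = 1.399e+05 rad/s; BW = Δω/(2π) = 2.226e+04 Hz.

(a) f₀ = 3310 Hz  (b) Q = 0.1487  (c) BW = 2.226e+04 Hz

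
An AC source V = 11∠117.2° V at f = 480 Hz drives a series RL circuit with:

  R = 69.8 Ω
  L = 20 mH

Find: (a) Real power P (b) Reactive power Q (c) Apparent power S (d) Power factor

Step 1 — Angular frequency: ω = 2π·f = 2π·480 = 3016 rad/s.
Step 2 — Component impedances:
  R: Z = R = 69.8 Ω
  L: Z = jωL = j·3016·0.02 = 0 + j60.32 Ω
Step 3 — Series combination: Z_total = R + L = 69.8 + j60.32 Ω = 92.25∠40.8° Ω.
Step 4 — Source phasor: V = 11∠117.2° V = -5.028 + j9.784 V.
Step 5 — Current: I = V / Z = 0.0281 + j0.1159 A = 0.1192∠76.4° A.
Step 6 — Complex power: S = V·I* = 0.9924 + j0.8576 VA.
Step 7 — Real power: P = Re(S) = 0.9924 W.
Step 8 — Reactive power: Q = Im(S) = 0.8576 VAR.
Step 9 — Apparent power: |S| = 1.312 VA.
Step 10 — Power factor: PF = P/|S| = 0.7566 (lagging).

(a) P = 0.9924 W  (b) Q = 0.8576 VAR  (c) S = 1.312 VA  (d) PF = 0.7566 (lagging)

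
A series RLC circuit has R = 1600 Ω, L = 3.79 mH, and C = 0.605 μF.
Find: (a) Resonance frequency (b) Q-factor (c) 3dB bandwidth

Step 1 — Resonance condition Im(Z)=0 gives ω₀ = 1/√(LC).
Step 2 — ω₀ = 1/√(0.00379·6.05e-07) = 2.088e+04 rad/s.
Step 3 — f₀ = ω₀/(2π) = 3324 Hz.
Step 4 — Series Q: Q = ω₀L/R = 2.088e+04·0.00379/1600 = 0.04947.
Step 5 — 3dB bandwidth: Δω = ω₀/Q = 4.222e+05 rad/s; BW = Δω/(2π) = 6.719e+04 Hz.

(a) f₀ = 3324 Hz  (b) Q = 0.04947  (c) BW = 6.719e+04 Hz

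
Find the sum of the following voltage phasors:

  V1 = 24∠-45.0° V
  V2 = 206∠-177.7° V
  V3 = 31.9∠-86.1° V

Step 1 — Convert each phasor to rectangular form:
  V1 = 24·(cos(-45.0°) + j·sin(-45.0°)) = 16.97 - j16.97 V
  V2 = 206·(cos(-177.7°) + j·sin(-177.7°)) = -205.8 - j8.267 V
  V3 = 31.9·(cos(-86.1°) + j·sin(-86.1°)) = 2.17 - j31.83 V
Step 2 — Sum components: V_total = -186.7 - j57.06 V.
Step 3 — Convert to polar: |V_total| = 195.2 V, ∠V_total = -163.0°.

V_total = 195.2∠-163.0° V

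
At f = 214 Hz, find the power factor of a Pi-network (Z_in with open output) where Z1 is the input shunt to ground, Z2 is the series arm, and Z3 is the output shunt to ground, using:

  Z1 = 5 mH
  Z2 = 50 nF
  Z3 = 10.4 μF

Step 1 — Angular frequency: ω = 2π·f = 2π·214 = 1345 rad/s.
Step 2 — Component impedances:
  Z1: Z = jωL = j·1345·0.005 = 0 + j6.723 Ω
  Z2: Z = 1/(jωC) = -j/(ω·C) = 0 - j1.487e+04 Ω
  Z3: Z = 1/(jωC) = -j/(ω·C) = 0 - j71.51 Ω
Step 3 — With open output, the series arm Z2 and the output shunt Z3 appear in series to ground: Z2 + Z3 = 0 - j1.495e+04 Ω.
Step 4 — Parallel with input shunt Z1: Z_in = Z1 || (Z2 + Z3) = 0 + j6.726 Ω = 6.726∠90.0° Ω.
Step 5 — Power factor: PF = cos(φ) = Re(Z)/|Z| = -0/6.726 = -0.
Step 6 — Type: Im(Z) = 6.726 ⇒ lagging (phase φ = 90.0°).

PF = -0 (lagging, φ = 90.0°)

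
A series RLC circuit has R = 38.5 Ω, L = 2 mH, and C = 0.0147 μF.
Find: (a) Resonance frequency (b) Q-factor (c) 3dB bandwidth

Step 1 — Resonance condition Im(Z)=0 gives ω₀ = 1/√(LC).
Step 2 — ω₀ = 1/√(0.002·1.47e-08) = 1.844e+05 rad/s.
Step 3 — f₀ = ω₀/(2π) = 2.935e+04 Hz.
Step 4 — Series Q: Q = ω₀L/R = 1.844e+05·0.002/38.5 = 9.581.
Step 5 — 3dB bandwidth: Δω = ω₀/Q = 1.925e+04 rad/s; BW = Δω/(2π) = 3064 Hz.

(a) f₀ = 2.935e+04 Hz  (b) Q = 9.581  (c) BW = 3064 Hz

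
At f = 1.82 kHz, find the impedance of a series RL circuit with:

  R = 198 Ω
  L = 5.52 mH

Step 1 — Angular frequency: ω = 2π·f = 2π·1820 = 1.144e+04 rad/s.
Step 2 — Component impedances:
  R: Z = R = 198 Ω
  L: Z = jωL = j·1.144e+04·0.00552 = 0 + j63.12 Ω
Step 3 — Series combination: Z_total = R + L = 198 + j63.12 Ω = 207.8∠17.7° Ω.

Z = 198 + j63.12 Ω = 207.8∠17.7° Ω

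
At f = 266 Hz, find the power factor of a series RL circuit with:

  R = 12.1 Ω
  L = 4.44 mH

Step 1 — Angular frequency: ω = 2π·f = 2π·266 = 1671 rad/s.
Step 2 — Component impedances:
  R: Z = R = 12.1 Ω
  L: Z = jωL = j·1671·0.00444 = 0 + j7.421 Ω
Step 3 — Series combination: Z_total = R + L = 12.1 + j7.421 Ω = 14.19∠31.5° Ω.
Step 4 — Power factor: PF = cos(φ) = Re(Z)/|Z| = 12.1/14.194 = 0.8525.
Step 5 — Type: Im(Z) = 7.421 ⇒ lagging (phase φ = 31.5°).

PF = 0.8525 (lagging, φ = 31.5°)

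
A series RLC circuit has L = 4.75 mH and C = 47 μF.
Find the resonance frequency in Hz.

Step 1 — Resonance condition Im(Z)=0 gives ω₀ = 1/√(LC).
Step 2 — ω₀ = 1/√(0.00475·4.7e-05) = 2116 rad/s.
Step 3 — f₀ = ω₀/(2π) = 336.8 Hz.

f₀ = 336.8 Hz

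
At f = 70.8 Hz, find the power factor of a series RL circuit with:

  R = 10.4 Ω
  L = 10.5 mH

Step 1 — Angular frequency: ω = 2π·f = 2π·70.8 = 444.8 rad/s.
Step 2 — Component impedances:
  R: Z = R = 10.4 Ω
  L: Z = jωL = j·444.8·0.0105 = 0 + j4.671 Ω
Step 3 — Series combination: Z_total = R + L = 10.4 + j4.671 Ω = 11.4∠24.2° Ω.
Step 4 — Power factor: PF = cos(φ) = Re(Z)/|Z| = 10.4/11.401 = 0.9122.
Step 5 — Type: Im(Z) = 4.671 ⇒ lagging (phase φ = 24.2°).

PF = 0.9122 (lagging, φ = 24.2°)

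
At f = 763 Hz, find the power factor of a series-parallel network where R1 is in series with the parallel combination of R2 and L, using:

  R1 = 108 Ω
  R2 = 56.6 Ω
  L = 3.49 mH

Step 1 — Angular frequency: ω = 2π·f = 2π·763 = 4794 rad/s.
Step 2 — Component impedances:
  R1: Z = R = 108 Ω
  R2: Z = R = 56.6 Ω
  L: Z = jωL = j·4794·0.00349 = 0 + j16.73 Ω
Step 3 — Parallel branch: R2 || L = 1/(1/R2 + 1/L) = 4.548 + j15.39 Ω.
Step 4 — Series with R1: Z_total = R1 + (R2 || L) = 112.5 + j15.39 Ω = 113.6∠7.8° Ω.
Step 5 — Power factor: PF = cos(φ) = Re(Z)/|Z| = 112.55/113.6 = 0.9908.
Step 6 — Type: Im(Z) = 15.39 ⇒ lagging (phase φ = 7.8°).

PF = 0.9908 (lagging, φ = 7.8°)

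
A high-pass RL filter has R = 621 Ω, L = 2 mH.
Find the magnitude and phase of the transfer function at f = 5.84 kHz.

Step 1 — Angular frequency: ω = 2π·5840 = 3.669e+04 rad/s.
Step 2 — Transfer function: H(jω) = jωL/(R + jωL).
Step 3 — Numerator jωL = j·73.39; denominator R + jωL = 621 + j73.39.
Step 4 — H = 0.01377 + j0.1165.
Step 5 — Magnitude: |H| = 0.1174 (-18.6 dB); phase: φ = 83.3°.

|H| = 0.1174 (-18.6 dB), φ = 83.3°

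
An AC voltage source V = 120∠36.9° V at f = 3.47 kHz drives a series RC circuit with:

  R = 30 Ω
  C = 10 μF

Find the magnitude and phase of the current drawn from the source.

Step 1 — Angular frequency: ω = 2π·f = 2π·3470 = 2.18e+04 rad/s.
Step 2 — Component impedances:
  R: Z = R = 30 Ω
  C: Z = 1/(jωC) = -j/(ω·C) = 0 - j4.587 Ω
Step 3 — Series combination: Z_total = R + C = 30 - j4.587 Ω = 30.35∠-8.7° Ω.
Step 4 — Source phasor: V = 120∠36.9° V = 95.96 + j72.05 V.
Step 5 — Ohm's law: I = V / Z_total = (95.96 + j72.05) / (30 - j4.587) = 2.767 + j2.825 A.
Step 6 — Convert to polar: |I| = 3.954 A, ∠I = 45.6°.

I = 3.954∠45.6° A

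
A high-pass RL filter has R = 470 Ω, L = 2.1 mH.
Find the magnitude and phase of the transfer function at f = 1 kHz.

Step 1 — Angular frequency: ω = 2π·1000 = 6283 rad/s.
Step 2 — Transfer function: H(jω) = jωL/(R + jωL).
Step 3 — Numerator jωL = j·13.19; denominator R + jωL = 470 + j13.19.
Step 4 — H = 0.0007875 + j0.02805.
Step 5 — Magnitude: |H| = 0.02806 (-31.0 dB); phase: φ = 88.4°.

|H| = 0.02806 (-31.0 dB), φ = 88.4°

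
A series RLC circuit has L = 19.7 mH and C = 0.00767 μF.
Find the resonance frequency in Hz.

Step 1 — Resonance condition Im(Z)=0 gives ω₀ = 1/√(LC).
Step 2 — ω₀ = 1/√(0.0197·7.67e-09) = 8.135e+04 rad/s.
Step 3 — f₀ = ω₀/(2π) = 1.295e+04 Hz.

f₀ = 1.295e+04 Hz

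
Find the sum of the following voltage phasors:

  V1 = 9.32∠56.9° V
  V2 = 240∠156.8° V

Step 1 — Convert each phasor to rectangular form:
  V1 = 9.32·(cos(56.9°) + j·sin(56.9°)) = 5.09 + j7.808 V
  V2 = 240·(cos(156.8°) + j·sin(156.8°)) = -220.6 + j94.55 V
Step 2 — Sum components: V_total = -215.5 + j102.4 V.
Step 3 — Convert to polar: |V_total| = 238.6 V, ∠V_total = 154.6°.

V_total = 238.6∠154.6° V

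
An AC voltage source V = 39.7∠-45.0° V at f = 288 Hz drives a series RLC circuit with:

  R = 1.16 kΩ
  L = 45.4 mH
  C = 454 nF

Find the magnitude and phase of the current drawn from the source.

Step 1 — Angular frequency: ω = 2π·f = 2π·288 = 1810 rad/s.
Step 2 — Component impedances:
  R: Z = R = 1160 Ω
  L: Z = jωL = j·1810·0.0454 = 0 + j82.15 Ω
  C: Z = 1/(jωC) = -j/(ω·C) = 0 - j1217 Ω
Step 3 — Series combination: Z_total = R + L + C = 1160 - j1135 Ω = 1623∠-44.4° Ω.
Step 4 — Source phasor: V = 39.7∠-45.0° V = 28.07 - j28.07 V.
Step 5 — Ohm's law: I = V / Z_total = (28.07 - j28.07) / (1160 - j1135) = 0.02446 - j0.0002657 A.
Step 6 — Convert to polar: |I| = 0.02446 A, ∠I = -0.6°.

I = 0.02446∠-0.6° A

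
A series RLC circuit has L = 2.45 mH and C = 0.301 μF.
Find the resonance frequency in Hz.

Step 1 — Resonance condition Im(Z)=0 gives ω₀ = 1/√(LC).
Step 2 — ω₀ = 1/√(0.00245·3.01e-07) = 3.682e+04 rad/s.
Step 3 — f₀ = ω₀/(2π) = 5861 Hz.

f₀ = 5861 Hz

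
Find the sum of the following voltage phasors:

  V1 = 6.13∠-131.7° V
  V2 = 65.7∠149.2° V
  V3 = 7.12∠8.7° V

Step 1 — Convert each phasor to rectangular form:
  V1 = 6.13·(cos(-131.7°) + j·sin(-131.7°)) = -4.078 - j4.577 V
  V2 = 65.7·(cos(149.2°) + j·sin(149.2°)) = -56.43 + j33.64 V
  V3 = 7.12·(cos(8.7°) + j·sin(8.7°)) = 7.038 + j1.077 V
Step 2 — Sum components: V_total = -53.47 + j30.14 V.
Step 3 — Convert to polar: |V_total| = 61.38 V, ∠V_total = 150.6°.

V_total = 61.38∠150.6° V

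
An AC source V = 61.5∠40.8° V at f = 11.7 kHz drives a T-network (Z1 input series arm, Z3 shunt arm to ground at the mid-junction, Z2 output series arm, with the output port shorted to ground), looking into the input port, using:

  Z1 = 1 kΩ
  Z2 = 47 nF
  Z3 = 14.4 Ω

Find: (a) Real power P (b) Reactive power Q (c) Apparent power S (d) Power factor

Step 1 — Angular frequency: ω = 2π·f = 2π·1.17e+04 = 7.351e+04 rad/s.
Step 2 — Component impedances:
  Z1: Z = R = 1000 Ω
  Z2: Z = 1/(jωC) = -j/(ω·C) = 0 - j289.4 Ω
  Z3: Z = R = 14.4 Ω
Step 3 — With the output port shorted to ground, the output series arm Z2 runs from the junction to ground; the shunt arm Z3 also runs from the junction to ground. They appear in parallel: Z3 || Z2 = 14.36 - j0.7147 Ω.
Step 4 — Series with input arm Z1: Z_in = Z1 + (Z3 || Z2) = 1014 - j0.7147 Ω = 1014∠-0.0° Ω.
Step 5 — Source phasor: V = 61.5∠40.8° V = 46.56 + j40.19 V.
Step 6 — Current: I = V / Z = 0.04587 + j0.03965 A = 0.06063∠40.8° A.
Step 7 — Complex power: S = V·I* = 3.729 - j0.002627 VA.
Step 8 — Real power: P = Re(S) = 3.729 W.
Step 9 — Reactive power: Q = Im(S) = -0.002627 VAR.
Step 10 — Apparent power: |S| = 3.729 VA.
Step 11 — Power factor: PF = P/|S| = 1 (leading).

(a) P = 3.729 W  (b) Q = -0.002627 VAR  (c) S = 3.729 VA  (d) PF = 1 (leading)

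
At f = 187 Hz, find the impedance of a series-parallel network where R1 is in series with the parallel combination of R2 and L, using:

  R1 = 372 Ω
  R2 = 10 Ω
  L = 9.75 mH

Step 1 — Angular frequency: ω = 2π·f = 2π·187 = 1175 rad/s.
Step 2 — Component impedances:
  R1: Z = R = 372 Ω
  R2: Z = R = 10 Ω
  L: Z = jωL = j·1175·0.00975 = 0 + j11.46 Ω
Step 3 — Parallel branch: R2 || L = 1/(1/R2 + 1/L) = 5.675 + j4.954 Ω.
Step 4 — Series with R1: Z_total = R1 + (R2 || L) = 377.7 + j4.954 Ω = 377.7∠0.8° Ω.

Z = 377.7 + j4.954 Ω = 377.7∠0.8° Ω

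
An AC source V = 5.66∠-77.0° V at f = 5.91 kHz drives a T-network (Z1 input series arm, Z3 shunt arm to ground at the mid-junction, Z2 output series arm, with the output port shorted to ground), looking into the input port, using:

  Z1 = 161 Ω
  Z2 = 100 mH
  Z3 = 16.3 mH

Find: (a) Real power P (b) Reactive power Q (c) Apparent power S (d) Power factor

Step 1 — Angular frequency: ω = 2π·f = 2π·5910 = 3.713e+04 rad/s.
Step 2 — Component impedances:
  Z1: Z = R = 161 Ω
  Z2: Z = jωL = j·3.713e+04·0.1 = 0 + j3713 Ω
  Z3: Z = jωL = j·3.713e+04·0.0163 = 0 + j605.3 Ω
Step 3 — With the output port shorted to ground, the output series arm Z2 runs from the junction to ground; the shunt arm Z3 also runs from the junction to ground. They appear in parallel: Z3 || Z2 = 0 + j520.4 Ω.
Step 4 — Series with input arm Z1: Z_in = Z1 + (Z3 || Z2) = 161 + j520.4 Ω = 544.8∠72.8° Ω.
Step 5 — Source phasor: V = 5.66∠-77.0° V = 1.273 - j5.515 V.
Step 6 — Current: I = V / Z = -0.00898 - j0.005224 A = 0.01039∠-149.8° A.
Step 7 — Complex power: S = V·I* = 0.01738 + j0.05618 VA.
Step 8 — Real power: P = Re(S) = 0.01738 W.
Step 9 — Reactive power: Q = Im(S) = 0.05618 VAR.
Step 10 — Apparent power: |S| = 0.0588 VA.
Step 11 — Power factor: PF = P/|S| = 0.2955 (lagging).

(a) P = 0.01738 W  (b) Q = 0.05618 VAR  (c) S = 0.0588 VA  (d) PF = 0.2955 (lagging)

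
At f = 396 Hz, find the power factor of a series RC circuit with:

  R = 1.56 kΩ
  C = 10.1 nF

Step 1 — Angular frequency: ω = 2π·f = 2π·396 = 2488 rad/s.
Step 2 — Component impedances:
  R: Z = R = 1560 Ω
  C: Z = 1/(jωC) = -j/(ω·C) = 0 - j3.979e+04 Ω
Step 3 — Series combination: Z_total = R + C = 1560 - j3.979e+04 Ω = 3.982e+04∠-87.8° Ω.
Step 4 — Power factor: PF = cos(φ) = Re(Z)/|Z| = 1560/39823 = 0.03917.
Step 5 — Type: Im(Z) = -3.979e+04 ⇒ leading (phase φ = -87.8°).

PF = 0.03917 (leading, φ = -87.8°)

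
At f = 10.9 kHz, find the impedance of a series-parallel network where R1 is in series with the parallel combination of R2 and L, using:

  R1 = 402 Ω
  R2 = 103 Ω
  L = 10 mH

Step 1 — Angular frequency: ω = 2π·f = 2π·1.09e+04 = 6.849e+04 rad/s.
Step 2 — Component impedances:
  R1: Z = R = 402 Ω
  R2: Z = R = 103 Ω
  L: Z = jωL = j·6.849e+04·0.01 = 0 + j684.9 Ω
Step 3 — Parallel branch: R2 || L = 1/(1/R2 + 1/L) = 100.7 + j15.15 Ω.
Step 4 — Series with R1: Z_total = R1 + (R2 || L) = 502.7 + j15.15 Ω = 503∠1.7° Ω.

Z = 502.7 + j15.15 Ω = 503∠1.7° Ω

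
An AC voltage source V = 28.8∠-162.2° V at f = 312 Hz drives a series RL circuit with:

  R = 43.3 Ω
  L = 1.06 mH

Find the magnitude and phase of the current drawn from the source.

Step 1 — Angular frequency: ω = 2π·f = 2π·312 = 1960 rad/s.
Step 2 — Component impedances:
  R: Z = R = 43.3 Ω
  L: Z = jωL = j·1960·0.00106 = 0 + j2.078 Ω
Step 3 — Series combination: Z_total = R + L = 43.3 + j2.078 Ω = 43.35∠2.7° Ω.
Step 4 — Source phasor: V = 28.8∠-162.2° V = -27.42 - j8.804 V.
Step 5 — Ohm's law: I = V / Z_total = (-27.42 - j8.804) / (43.3 + j2.078) = -0.6416 - j0.1725 A.
Step 6 — Convert to polar: |I| = 0.6644 A, ∠I = -164.9°.

I = 0.6644∠-164.9° A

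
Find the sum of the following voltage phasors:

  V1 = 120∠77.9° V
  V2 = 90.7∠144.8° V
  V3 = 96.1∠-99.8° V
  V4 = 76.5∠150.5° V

Step 1 — Convert each phasor to rectangular form:
  V1 = 120·(cos(77.9°) + j·sin(77.9°)) = 25.15 + j117.3 V
  V2 = 90.7·(cos(144.8°) + j·sin(144.8°)) = -74.12 + j52.28 V
  V3 = 96.1·(cos(-99.8°) + j·sin(-99.8°)) = -16.36 - j94.7 V
  V4 = 76.5·(cos(150.5°) + j·sin(150.5°)) = -66.58 + j37.67 V
Step 2 — Sum components: V_total = -131.9 + j112.6 V.
Step 3 — Convert to polar: |V_total| = 173.4 V, ∠V_total = 139.5°.

V_total = 173.4∠139.5° V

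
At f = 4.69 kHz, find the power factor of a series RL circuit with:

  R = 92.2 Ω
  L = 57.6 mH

Step 1 — Angular frequency: ω = 2π·f = 2π·4690 = 2.947e+04 rad/s.
Step 2 — Component impedances:
  R: Z = R = 92.2 Ω
  L: Z = jωL = j·2.947e+04·0.0576 = 0 + j1697 Ω
Step 3 — Series combination: Z_total = R + L = 92.2 + j1697 Ω = 1700∠86.9° Ω.
Step 4 — Power factor: PF = cos(φ) = Re(Z)/|Z| = 92.2/1700 = 0.05424.
Step 5 — Type: Im(Z) = 1697 ⇒ lagging (phase φ = 86.9°).

PF = 0.05424 (lagging, φ = 86.9°)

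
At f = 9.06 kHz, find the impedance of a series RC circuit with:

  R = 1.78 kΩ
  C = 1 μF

Step 1 — Angular frequency: ω = 2π·f = 2π·9060 = 5.693e+04 rad/s.
Step 2 — Component impedances:
  R: Z = R = 1780 Ω
  C: Z = 1/(jωC) = -j/(ω·C) = 0 - j17.57 Ω
Step 3 — Series combination: Z_total = R + C = 1780 - j17.57 Ω = 1780∠-0.6° Ω.

Z = 1780 - j17.57 Ω = 1780∠-0.6° Ω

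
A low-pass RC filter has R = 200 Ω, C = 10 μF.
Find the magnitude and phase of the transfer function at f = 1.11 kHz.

Step 1 — Angular frequency: ω = 2π·1110 = 6974 rad/s.
Step 2 — Transfer function: H(jω) = 1/(1 + jωRC).
Step 3 — Denominator: 1 + jωRC = 1 + j·6974·200·1e-05 = 1 + j13.95.
Step 4 — H = 0.005113 - j0.07132.
Step 5 — Magnitude: |H| = 0.07151 (-22.9 dB); phase: φ = -85.9°.

|H| = 0.07151 (-22.9 dB), φ = -85.9°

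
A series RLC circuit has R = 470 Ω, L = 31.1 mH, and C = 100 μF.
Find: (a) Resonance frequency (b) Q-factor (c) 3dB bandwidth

Step 1 — Resonance condition Im(Z)=0 gives ω₀ = 1/√(LC).
Step 2 — ω₀ = 1/√(0.0311·0.0001) = 567 rad/s.
Step 3 — f₀ = ω₀/(2π) = 90.25 Hz.
Step 4 — Series Q: Q = ω₀L/R = 567·0.0311/470 = 0.03752.
Step 5 — 3dB bandwidth: Δω = ω₀/Q = 1.511e+04 rad/s; BW = Δω/(2π) = 2405 Hz.

(a) f₀ = 90.25 Hz  (b) Q = 0.03752  (c) BW = 2405 Hz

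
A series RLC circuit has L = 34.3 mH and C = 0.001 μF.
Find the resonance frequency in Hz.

Step 1 — Resonance condition Im(Z)=0 gives ω₀ = 1/√(LC).
Step 2 — ω₀ = 1/√(0.0343·1e-09) = 1.707e+05 rad/s.
Step 3 — f₀ = ω₀/(2π) = 2.718e+04 Hz.

f₀ = 2.718e+04 Hz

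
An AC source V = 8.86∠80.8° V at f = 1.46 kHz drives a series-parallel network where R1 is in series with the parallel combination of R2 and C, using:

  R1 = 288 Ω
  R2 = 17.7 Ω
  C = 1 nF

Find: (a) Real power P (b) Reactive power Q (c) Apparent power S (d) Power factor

Step 1 — Angular frequency: ω = 2π·f = 2π·1460 = 9173 rad/s.
Step 2 — Component impedances:
  R1: Z = R = 288 Ω
  R2: Z = R = 17.7 Ω
  C: Z = 1/(jωC) = -j/(ω·C) = 0 - j1.09e+05 Ω
Step 3 — Parallel branch: R2 || C = 1/(1/R2 + 1/C) = 17.7 - j0.002874 Ω.
Step 4 — Series with R1: Z_total = R1 + (R2 || C) = 305.7 - j0.002874 Ω = 305.7∠-0.0° Ω.
Step 5 — Source phasor: V = 8.86∠80.8° V = 1.417 + j8.746 V.
Step 6 — Current: I = V / Z = 0.004634 + j0.02861 A = 0.02898∠80.8° A.
Step 7 — Complex power: S = V·I* = 0.2568 - j2.414e-06 VA.
Step 8 — Real power: P = Re(S) = 0.2568 W.
Step 9 — Reactive power: Q = Im(S) = -2.414e-06 VAR.
Step 10 — Apparent power: |S| = 0.2568 VA.
Step 11 — Power factor: PF = P/|S| = 1 (leading).

(a) P = 0.2568 W  (b) Q = -2.414e-06 VAR  (c) S = 0.2568 VA  (d) PF = 1 (leading)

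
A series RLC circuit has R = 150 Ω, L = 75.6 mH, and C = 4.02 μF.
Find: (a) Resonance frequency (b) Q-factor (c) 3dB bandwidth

Step 1 — Resonance condition Im(Z)=0 gives ω₀ = 1/√(LC).
Step 2 — ω₀ = 1/√(0.0756·4.02e-06) = 1814 rad/s.
Step 3 — f₀ = ω₀/(2π) = 288.7 Hz.
Step 4 — Series Q: Q = ω₀L/R = 1814·0.0756/150 = 0.9142.
Step 5 — 3dB bandwidth: Δω = ω₀/Q = 1984 rad/s; BW = Δω/(2π) = 315.8 Hz.

(a) f₀ = 288.7 Hz  (b) Q = 0.9142  (c) BW = 315.8 Hz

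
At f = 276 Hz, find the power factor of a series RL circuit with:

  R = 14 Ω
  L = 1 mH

Step 1 — Angular frequency: ω = 2π·f = 2π·276 = 1734 rad/s.
Step 2 — Component impedances:
  R: Z = R = 14 Ω
  L: Z = jωL = j·1734·0.001 = 0 + j1.734 Ω
Step 3 — Series combination: Z_total = R + L = 14 + j1.734 Ω = 14.11∠7.1° Ω.
Step 4 — Power factor: PF = cos(φ) = Re(Z)/|Z| = 14/14.107 = 0.9924.
Step 5 — Type: Im(Z) = 1.734 ⇒ lagging (phase φ = 7.1°).

PF = 0.9924 (lagging, φ = 7.1°)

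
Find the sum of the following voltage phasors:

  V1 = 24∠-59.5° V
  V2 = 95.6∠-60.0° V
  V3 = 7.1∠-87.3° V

Step 1 — Convert each phasor to rectangular form:
  V1 = 24·(cos(-59.5°) + j·sin(-59.5°)) = 12.18 - j20.68 V
  V2 = 95.6·(cos(-60.0°) + j·sin(-60.0°)) = 47.8 - j82.79 V
  V3 = 7.1·(cos(-87.3°) + j·sin(-87.3°)) = 0.3345 - j7.092 V
Step 2 — Sum components: V_total = 60.32 - j110.6 V.
Step 3 — Convert to polar: |V_total| = 125.9 V, ∠V_total = -61.4°.

V_total = 125.9∠-61.4° V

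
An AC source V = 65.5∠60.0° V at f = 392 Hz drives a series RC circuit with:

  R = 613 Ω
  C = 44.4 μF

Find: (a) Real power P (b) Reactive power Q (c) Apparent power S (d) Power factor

Step 1 — Angular frequency: ω = 2π·f = 2π·392 = 2463 rad/s.
Step 2 — Component impedances:
  R: Z = R = 613 Ω
  C: Z = 1/(jωC) = -j/(ω·C) = 0 - j9.144 Ω
Step 3 — Series combination: Z_total = R + C = 613 - j9.144 Ω = 613.1∠-0.9° Ω.
Step 4 — Source phasor: V = 65.5∠60.0° V = 32.75 + j56.72 V.
Step 5 — Current: I = V / Z = 0.05203 + j0.09331 A = 0.1068∠60.9° A.
Step 6 — Complex power: S = V·I* = 6.997 - j0.1044 VA.
Step 7 — Real power: P = Re(S) = 6.997 W.
Step 8 — Reactive power: Q = Im(S) = -0.1044 VAR.
Step 9 — Apparent power: |S| = 6.998 VA.
Step 10 — Power factor: PF = P/|S| = 0.9999 (leading).

(a) P = 6.997 W  (b) Q = -0.1044 VAR  (c) S = 6.998 VA  (d) PF = 0.9999 (leading)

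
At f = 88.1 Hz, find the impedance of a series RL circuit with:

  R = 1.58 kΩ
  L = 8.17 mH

Step 1 — Angular frequency: ω = 2π·f = 2π·88.1 = 553.5 rad/s.
Step 2 — Component impedances:
  R: Z = R = 1580 Ω
  L: Z = jωL = j·553.5·0.00817 = 0 + j4.522 Ω
Step 3 — Series combination: Z_total = R + L = 1580 + j4.522 Ω = 1580∠0.2° Ω.

Z = 1580 + j4.522 Ω = 1580∠0.2° Ω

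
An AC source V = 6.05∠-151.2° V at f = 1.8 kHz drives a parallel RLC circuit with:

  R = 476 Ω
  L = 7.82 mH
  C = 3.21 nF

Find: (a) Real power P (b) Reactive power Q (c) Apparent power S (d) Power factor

Step 1 — Angular frequency: ω = 2π·f = 2π·1800 = 1.131e+04 rad/s.
Step 2 — Component impedances:
  R: Z = R = 476 Ω
  L: Z = jωL = j·1.131e+04·0.00782 = 0 + j88.44 Ω
  C: Z = 1/(jωC) = -j/(ω·C) = 0 - j2.754e+04 Ω
Step 3 — Parallel combination: 1/Z_total = 1/R + 1/L + 1/C; Z_total = 15.98 + j85.75 Ω = 87.22∠79.4° Ω.
Step 4 — Source phasor: V = 6.05∠-151.2° V = -5.302 - j2.915 V.
Step 5 — Current: I = V / Z = -0.04399 + j0.05363 A = 0.06936∠129.4° A.
Step 6 — Complex power: S = V·I* = 0.0769 + j0.4125 VA.
Step 7 — Real power: P = Re(S) = 0.0769 W.
Step 8 — Reactive power: Q = Im(S) = 0.4125 VAR.
Step 9 — Apparent power: |S| = 0.4196 VA.
Step 10 — Power factor: PF = P/|S| = 0.1832 (lagging).

(a) P = 0.0769 W  (b) Q = 0.4125 VAR  (c) S = 0.4196 VA  (d) PF = 0.1832 (lagging)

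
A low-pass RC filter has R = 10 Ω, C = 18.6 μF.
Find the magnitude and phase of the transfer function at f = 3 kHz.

Step 1 — Angular frequency: ω = 2π·3000 = 1.885e+04 rad/s.
Step 2 — Transfer function: H(jω) = 1/(1 + jωRC).
Step 3 — Denominator: 1 + jωRC = 1 + j·1.885e+04·10·1.86e-05 = 1 + j3.506.
Step 4 — H = 0.07523 - j0.2638.
Step 5 — Magnitude: |H| = 0.2743 (-11.2 dB); phase: φ = -74.1°.

|H| = 0.2743 (-11.2 dB), φ = -74.1°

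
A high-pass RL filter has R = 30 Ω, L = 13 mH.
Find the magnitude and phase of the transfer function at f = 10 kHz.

Step 1 — Angular frequency: ω = 2π·1e+04 = 6.283e+04 rad/s.
Step 2 — Transfer function: H(jω) = jωL/(R + jωL).
Step 3 — Numerator jωL = j·816.8; denominator R + jωL = 30 + j816.8.
Step 4 — H = 0.9987 + j0.03668.
Step 5 — Magnitude: |H| = 0.9993 (-0.0 dB); phase: φ = 2.1°.

|H| = 0.9993 (-0.0 dB), φ = 2.1°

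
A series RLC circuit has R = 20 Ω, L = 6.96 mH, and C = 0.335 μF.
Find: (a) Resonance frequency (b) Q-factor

Step 1 — Resonance condition Im(Z)=0 gives ω₀ = 1/√(LC).
Step 2 — ω₀ = 1/√(0.00696·3.35e-07) = 2.071e+04 rad/s.
Step 3 — f₀ = ω₀/(2π) = 3296 Hz.
Step 4 — Series Q: Q = ω₀L/R = 2.071e+04·0.00696/20 = 7.207.

(a) f₀ = 3296 Hz  (b) Q = 7.207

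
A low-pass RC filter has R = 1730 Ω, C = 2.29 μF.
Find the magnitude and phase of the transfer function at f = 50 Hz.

Step 1 — Angular frequency: ω = 2π·50 = 314.2 rad/s.
Step 2 — Transfer function: H(jω) = 1/(1 + jωRC).
Step 3 — Denominator: 1 + jωRC = 1 + j·314.2·1730·2.29e-06 = 1 + j1.245.
Step 4 — H = 0.3923 - j0.4883.
Step 5 — Magnitude: |H| = 0.6263 (-4.1 dB); phase: φ = -51.2°.

|H| = 0.6263 (-4.1 dB), φ = -51.2°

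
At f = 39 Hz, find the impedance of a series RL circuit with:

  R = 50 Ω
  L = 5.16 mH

Step 1 — Angular frequency: ω = 2π·f = 2π·39 = 245 rad/s.
Step 2 — Component impedances:
  R: Z = R = 50 Ω
  L: Z = jωL = j·245·0.00516 = 0 + j1.264 Ω
Step 3 — Series combination: Z_total = R + L = 50 + j1.264 Ω = 50.02∠1.4° Ω.

Z = 50 + j1.264 Ω = 50.02∠1.4° Ω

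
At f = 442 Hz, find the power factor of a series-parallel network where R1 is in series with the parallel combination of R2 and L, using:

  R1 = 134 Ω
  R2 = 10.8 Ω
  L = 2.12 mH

Step 1 — Angular frequency: ω = 2π·f = 2π·442 = 2777 rad/s.
Step 2 — Component impedances:
  R1: Z = R = 134 Ω
  R2: Z = R = 10.8 Ω
  L: Z = jωL = j·2777·0.00212 = 0 + j5.888 Ω
Step 3 — Parallel branch: R2 || L = 1/(1/R2 + 1/L) = 2.474 + j4.539 Ω.
Step 4 — Series with R1: Z_total = R1 + (R2 || L) = 136.5 + j4.539 Ω = 136.5∠1.9° Ω.
Step 5 — Power factor: PF = cos(φ) = Re(Z)/|Z| = 136.47/136.55 = 0.9994.
Step 6 — Type: Im(Z) = 4.539 ⇒ lagging (phase φ = 1.9°).

PF = 0.9994 (lagging, φ = 1.9°)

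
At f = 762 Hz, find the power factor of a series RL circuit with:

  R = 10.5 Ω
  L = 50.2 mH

Step 1 — Angular frequency: ω = 2π·f = 2π·762 = 4788 rad/s.
Step 2 — Component impedances:
  R: Z = R = 10.5 Ω
  L: Z = jωL = j·4788·0.0502 = 0 + j240.3 Ω
Step 3 — Series combination: Z_total = R + L = 10.5 + j240.3 Ω = 240.6∠87.5° Ω.
Step 4 — Power factor: PF = cos(φ) = Re(Z)/|Z| = 10.5/240.576 = 0.04365.
Step 5 — Type: Im(Z) = 240.3 ⇒ lagging (phase φ = 87.5°).

PF = 0.04365 (lagging, φ = 87.5°)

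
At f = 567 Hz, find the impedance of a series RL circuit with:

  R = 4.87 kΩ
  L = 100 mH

Step 1 — Angular frequency: ω = 2π·f = 2π·567 = 3563 rad/s.
Step 2 — Component impedances:
  R: Z = R = 4870 Ω
  L: Z = jωL = j·3563·0.1 = 0 + j356.3 Ω
Step 3 — Series combination: Z_total = R + L = 4870 + j356.3 Ω = 4883∠4.2° Ω.

Z = 4870 + j356.3 Ω = 4883∠4.2° Ω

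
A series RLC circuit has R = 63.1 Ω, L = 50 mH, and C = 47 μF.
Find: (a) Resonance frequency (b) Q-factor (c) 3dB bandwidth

Step 1 — Resonance condition Im(Z)=0 gives ω₀ = 1/√(LC).
Step 2 — ω₀ = 1/√(0.05·4.7e-05) = 652.3 rad/s.
Step 3 — f₀ = ω₀/(2π) = 103.8 Hz.
Step 4 — Series Q: Q = ω₀L/R = 652.3·0.05/63.1 = 0.5169.
Step 5 — 3dB bandwidth: Δω = ω₀/Q = 1262 rad/s; BW = Δω/(2π) = 200.9 Hz.

(a) f₀ = 103.8 Hz  (b) Q = 0.5169  (c) BW = 200.9 Hz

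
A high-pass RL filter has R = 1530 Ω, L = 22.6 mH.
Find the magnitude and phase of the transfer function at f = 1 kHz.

Step 1 — Angular frequency: ω = 2π·1000 = 6283 rad/s.
Step 2 — Transfer function: H(jω) = jωL/(R + jωL).
Step 3 — Numerator jωL = j·142; denominator R + jωL = 1530 + j142.
Step 4 — H = 0.00854 + j0.09202.
Step 5 — Magnitude: |H| = 0.09241 (-20.7 dB); phase: φ = 84.7°.

|H| = 0.09241 (-20.7 dB), φ = 84.7°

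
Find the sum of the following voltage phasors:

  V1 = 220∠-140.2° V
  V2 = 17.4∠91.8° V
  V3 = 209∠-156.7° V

Step 1 — Convert each phasor to rectangular form:
  V1 = 220·(cos(-140.2°) + j·sin(-140.2°)) = -169 - j140.8 V
  V2 = 17.4·(cos(91.8°) + j·sin(91.8°)) = -0.5465 + j17.39 V
  V3 = 209·(cos(-156.7°) + j·sin(-156.7°)) = -192 - j82.67 V
Step 2 — Sum components: V_total = -361.5 - j206.1 V.
Step 3 — Convert to polar: |V_total| = 416.1 V, ∠V_total = -150.3°.

V_total = 416.1∠-150.3° V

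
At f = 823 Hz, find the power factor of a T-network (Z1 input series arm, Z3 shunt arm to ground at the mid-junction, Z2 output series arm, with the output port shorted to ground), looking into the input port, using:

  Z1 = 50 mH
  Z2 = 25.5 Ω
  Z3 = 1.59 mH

Step 1 — Angular frequency: ω = 2π·f = 2π·823 = 5171 rad/s.
Step 2 — Component impedances:
  Z1: Z = jωL = j·5171·0.05 = 0 + j258.6 Ω
  Z2: Z = R = 25.5 Ω
  Z3: Z = jωL = j·5171·0.00159 = 0 + j8.222 Ω
Step 3 — With the output port shorted to ground, the output series arm Z2 runs from the junction to ground; the shunt arm Z3 also runs from the junction to ground. They appear in parallel: Z3 || Z2 = 2.401 + j7.448 Ω.
Step 4 — Series with input arm Z1: Z_in = Z1 + (Z3 || Z2) = 2.401 + j266 Ω = 266∠89.5° Ω.
Step 5 — Power factor: PF = cos(φ) = Re(Z)/|Z| = 2.4014/266.01 = 0.009027.
Step 6 — Type: Im(Z) = 266 ⇒ lagging (phase φ = 89.5°).

PF = 0.009027 (lagging, φ = 89.5°)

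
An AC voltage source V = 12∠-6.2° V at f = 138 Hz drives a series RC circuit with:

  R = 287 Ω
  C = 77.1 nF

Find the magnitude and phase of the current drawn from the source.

Step 1 — Angular frequency: ω = 2π·f = 2π·138 = 867.1 rad/s.
Step 2 — Component impedances:
  R: Z = R = 287 Ω
  C: Z = 1/(jωC) = -j/(ω·C) = 0 - j1.496e+04 Ω
Step 3 — Series combination: Z_total = R + C = 287 - j1.496e+04 Ω = 1.496e+04∠-88.9° Ω.
Step 4 — Source phasor: V = 12∠-6.2° V = 11.93 - j1.296 V.
Step 5 — Ohm's law: I = V / Z_total = (11.93 - j1.296) / (287 - j1.496e+04) = 0.0001019 + j0.0007956 A.
Step 6 — Convert to polar: |I| = 0.0008021 A, ∠I = 82.7°.

I = 0.0008021∠82.7° A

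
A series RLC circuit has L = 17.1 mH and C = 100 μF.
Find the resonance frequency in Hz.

Step 1 — Resonance condition Im(Z)=0 gives ω₀ = 1/√(LC).
Step 2 — ω₀ = 1/√(0.0171·0.0001) = 764.7 rad/s.
Step 3 — f₀ = ω₀/(2π) = 121.7 Hz.

f₀ = 121.7 Hz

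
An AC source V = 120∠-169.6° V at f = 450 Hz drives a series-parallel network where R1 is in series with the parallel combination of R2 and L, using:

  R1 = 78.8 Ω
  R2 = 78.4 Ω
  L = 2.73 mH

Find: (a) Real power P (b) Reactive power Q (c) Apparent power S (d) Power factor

Step 1 — Angular frequency: ω = 2π·f = 2π·450 = 2827 rad/s.
Step 2 — Component impedances:
  R1: Z = R = 78.8 Ω
  R2: Z = R = 78.4 Ω
  L: Z = jωL = j·2827·0.00273 = 0 + j7.719 Ω
Step 3 — Parallel branch: R2 || L = 1/(1/R2 + 1/L) = 0.7527 + j7.645 Ω.
Step 4 — Series with R1: Z_total = R1 + (R2 || L) = 79.55 + j7.645 Ω = 79.92∠5.5° Ω.
Step 5 — Source phasor: V = 120∠-169.6° V = -118 - j21.66 V.
Step 6 — Current: I = V / Z = -1.496 - j0.1285 A = 1.502∠-175.1° A.
Step 7 — Complex power: S = V·I* = 179.4 + j17.24 VA.
Step 8 — Real power: P = Re(S) = 179.4 W.
Step 9 — Reactive power: Q = Im(S) = 17.24 VAR.
Step 10 — Apparent power: |S| = 180.2 VA.
Step 11 — Power factor: PF = P/|S| = 0.9954 (lagging).

(a) P = 179.4 W  (b) Q = 17.24 VAR  (c) S = 180.2 VA  (d) PF = 0.9954 (lagging)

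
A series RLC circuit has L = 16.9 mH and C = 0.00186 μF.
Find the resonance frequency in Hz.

Step 1 — Resonance condition Im(Z)=0 gives ω₀ = 1/√(LC).
Step 2 — ω₀ = 1/√(0.0169·1.86e-09) = 1.784e+05 rad/s.
Step 3 — f₀ = ω₀/(2π) = 2.839e+04 Hz.

f₀ = 2.839e+04 Hz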